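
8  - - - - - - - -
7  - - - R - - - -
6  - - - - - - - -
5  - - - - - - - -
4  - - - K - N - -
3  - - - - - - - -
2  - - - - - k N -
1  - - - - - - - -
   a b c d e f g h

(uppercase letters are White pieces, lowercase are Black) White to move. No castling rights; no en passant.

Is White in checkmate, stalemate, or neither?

neither

White to move; white king on d4.
In check: no.
Legal moves for White include: Rd8, Rh7, Rg7, Rf7, Re7, Rc7, Rb7, Ra7, Rd6, Rd5, Ng6, Ne6, Nh5, Nd5, Nh3+, Nd3+, Ne2, Ke5, ... (list truncated; more exist).
White has legal moves and is not in check → neither.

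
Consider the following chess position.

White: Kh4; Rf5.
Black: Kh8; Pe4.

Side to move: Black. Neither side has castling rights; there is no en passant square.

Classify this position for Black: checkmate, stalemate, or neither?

neither

Black to move; black king on h8.
In check: no.
Legal moves for Black: Kg8, Kh7, Kg7, e3.
Black has 4 legal moves and is not in check → neither.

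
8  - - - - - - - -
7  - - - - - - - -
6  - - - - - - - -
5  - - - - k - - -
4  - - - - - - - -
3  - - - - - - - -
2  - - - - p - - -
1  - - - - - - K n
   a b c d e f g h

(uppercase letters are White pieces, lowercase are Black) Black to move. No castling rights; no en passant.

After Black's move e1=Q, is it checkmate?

no

After e1=Q: white king on g1; in check: yes, from the black queen on e1.
White has 2 legal replies: Kh2, Kg2.
In check but a legal move exists → not checkmate.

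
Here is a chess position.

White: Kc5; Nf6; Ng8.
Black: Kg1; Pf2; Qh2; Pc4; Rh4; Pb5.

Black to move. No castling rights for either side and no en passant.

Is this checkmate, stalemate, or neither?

neither

Black to move; black king on g1.
In check: no.
Legal moves for Black include: Rh8, Rh7, Rh6, Rh5+, Rg4, Rf4, Re4, Rd4, Rh3, Qb8, Qc7+, Qd6+, Qe5+, Qf4, Qh3, Qg3, Qg2, Qh1, ... (list truncated; more exist).
Black has legal moves and is not in check → neither.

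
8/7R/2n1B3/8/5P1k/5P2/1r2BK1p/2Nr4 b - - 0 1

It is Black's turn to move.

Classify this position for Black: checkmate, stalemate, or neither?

checkmate

Black to move; black king on h4.
In check: yes, from the white rook on h7.
King squares — g3: attacked by Kf2; h3: attacked by Be6; g4: attacked by Pf3; g5: attacked by Pf4; h5: attacked by Rh7.
Legal moves for Black: none.
In check with no legal moves → checkmate.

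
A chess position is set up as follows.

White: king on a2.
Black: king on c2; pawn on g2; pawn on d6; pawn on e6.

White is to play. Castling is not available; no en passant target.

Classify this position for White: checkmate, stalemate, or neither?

White to move; white king on a2.
In check: no.
Legal moves for White: Ka3, Ka1.
White has 2 legal moves and is not in check → neither.

neither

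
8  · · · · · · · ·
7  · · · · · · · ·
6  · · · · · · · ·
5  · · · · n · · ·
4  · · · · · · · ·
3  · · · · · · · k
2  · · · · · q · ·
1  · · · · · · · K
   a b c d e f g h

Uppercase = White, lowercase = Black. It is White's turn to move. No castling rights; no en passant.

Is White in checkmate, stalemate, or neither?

White to move; white king on h1.
In check: no.
King squares — g1: attacked by Qf2; g2: attacked by Qf2; h2: attacked by Qf2.
Legal moves for White: none.
Not in check and no legal moves → stalemate.

stalemate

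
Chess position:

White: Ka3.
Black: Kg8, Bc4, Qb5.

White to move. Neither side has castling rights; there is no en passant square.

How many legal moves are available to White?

0

White to move; king on a3.
In check: no.
Legal moves: none.
Count: 0.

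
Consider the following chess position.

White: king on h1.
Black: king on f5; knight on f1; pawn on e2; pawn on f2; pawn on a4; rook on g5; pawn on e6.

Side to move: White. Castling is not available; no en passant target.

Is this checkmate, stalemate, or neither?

White to move; white king on h1.
In check: no.
King squares — g1: attacked by Pf2; g2: attacked by Rg5; h2: attacked by Nf1.
Legal moves for White: none.
Not in check and no legal moves → stalemate.

stalemate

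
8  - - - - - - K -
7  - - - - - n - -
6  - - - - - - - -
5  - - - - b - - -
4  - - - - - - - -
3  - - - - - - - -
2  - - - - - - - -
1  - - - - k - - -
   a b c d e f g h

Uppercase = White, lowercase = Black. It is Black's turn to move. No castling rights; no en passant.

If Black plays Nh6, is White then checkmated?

no

After Nh6: white king on g8; in check: yes, from the black knight on h6.
White has 2 legal replies: Kf8, Kh7.
In check but a legal move exists → not checkmate.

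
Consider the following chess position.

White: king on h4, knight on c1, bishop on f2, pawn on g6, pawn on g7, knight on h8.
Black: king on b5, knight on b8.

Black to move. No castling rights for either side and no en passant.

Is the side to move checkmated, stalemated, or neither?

Black to move; black king on b5.
In check: no.
Legal moves for Black: Nd7, Nc6, Na6, Kc6, Ka6, Ka5, Kc4, Kb4, Ka4.
Black has 9 legal moves and is not in check → neither.

neither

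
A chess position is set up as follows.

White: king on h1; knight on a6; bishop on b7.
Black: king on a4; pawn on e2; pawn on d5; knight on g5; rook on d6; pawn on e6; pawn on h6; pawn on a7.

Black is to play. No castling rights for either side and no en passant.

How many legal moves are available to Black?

Black to move; king on a4.
In check: no.
Legal moves: Rd8, Rd7, Rc6, Rb6, Rxa6, Nh7, Nf7, Ne4, Nh3, Nf3, Kb5, Ka5, Kb3, Ka3, h5, e5, d4, e1=Q+, e1=R+, e1=B, e1=N.
Count: 21.

21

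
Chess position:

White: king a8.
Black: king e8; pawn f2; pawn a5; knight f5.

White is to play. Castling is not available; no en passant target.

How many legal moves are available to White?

White to move; king on a8.
In check: no.
Legal moves: Kb8, Kb7, Ka7.
Count: 3.

3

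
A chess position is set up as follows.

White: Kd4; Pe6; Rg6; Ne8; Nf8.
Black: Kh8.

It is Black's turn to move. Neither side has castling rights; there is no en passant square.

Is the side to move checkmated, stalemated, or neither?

stalemate

Black to move; black king on h8.
In check: no.
King squares — g7: attacked by Rg6; h7: attacked by Nf8; g8: attacked by Rg6.
Legal moves for Black: none.
Not in check and no legal moves → stalemate.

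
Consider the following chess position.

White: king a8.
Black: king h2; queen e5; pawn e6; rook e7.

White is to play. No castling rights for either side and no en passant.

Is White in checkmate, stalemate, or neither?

stalemate

White to move; white king on a8.
In check: no.
King squares — a7: attacked by Re7; b7: attacked by Re7; b8: attacked by Qe5.
Legal moves for White: none.
Not in check and no legal moves → stalemate.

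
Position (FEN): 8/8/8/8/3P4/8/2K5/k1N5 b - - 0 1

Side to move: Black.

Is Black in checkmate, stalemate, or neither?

Black to move; black king on a1.
In check: no.
King squares — b1: attacked by Kc2; a2: attacked by Nc1; b2: attacked by Kc2.
Legal moves for Black: none.
Not in check and no legal moves → stalemate.

stalemate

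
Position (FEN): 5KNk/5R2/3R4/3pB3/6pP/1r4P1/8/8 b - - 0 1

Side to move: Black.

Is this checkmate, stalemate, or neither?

Black to move; black king on h8.
In check: yes, from the white bishop on e5.
King squares — g7: attacked by Be5; h7: attacked by Rf7; g8: attacked by Kf8.
Legal moves for Black: none.
In check with no legal moves → checkmate.

checkmate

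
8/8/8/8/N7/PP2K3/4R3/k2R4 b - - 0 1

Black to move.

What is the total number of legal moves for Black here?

0

Black to move; king on a1.
In check: yes, from the white rook on d1.
Legal moves: none.
Count: 0.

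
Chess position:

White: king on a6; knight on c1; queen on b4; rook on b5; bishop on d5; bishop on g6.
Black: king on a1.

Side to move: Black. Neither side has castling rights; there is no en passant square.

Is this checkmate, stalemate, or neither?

Black to move; black king on a1.
In check: no.
King squares — b1: attacked by Qb4; a2: attacked by Nc1; b2: attacked by Qb4.
Legal moves for Black: none.
Not in check and no legal moves → stalemate.

stalemate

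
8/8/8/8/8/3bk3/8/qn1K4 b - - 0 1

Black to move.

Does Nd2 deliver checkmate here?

After Nd2: white king on d1; in check: yes, from the black queen on a1.
King squares — c1: attacked by Qa1; e1: attacked by Qa1; c2: attacked by Bd3; d2: attacked by Ke3; e2: attacked by Bd3.
White has no legal moves → checkmate.

yes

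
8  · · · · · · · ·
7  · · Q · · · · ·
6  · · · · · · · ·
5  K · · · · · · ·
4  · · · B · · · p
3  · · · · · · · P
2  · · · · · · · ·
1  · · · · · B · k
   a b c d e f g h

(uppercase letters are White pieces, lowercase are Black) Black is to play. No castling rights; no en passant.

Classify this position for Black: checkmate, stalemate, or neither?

stalemate

Black to move; black king on h1.
In check: no.
King squares — g1: attacked by Bd4; g2: attacked by Bf1; h2: attacked by Qc7.
Legal moves for Black: none.
Not in check and no legal moves → stalemate.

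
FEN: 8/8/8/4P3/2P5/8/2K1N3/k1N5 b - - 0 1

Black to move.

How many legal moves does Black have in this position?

0

Black to move; king on a1.
In check: no.
Legal moves: none.
Count: 0.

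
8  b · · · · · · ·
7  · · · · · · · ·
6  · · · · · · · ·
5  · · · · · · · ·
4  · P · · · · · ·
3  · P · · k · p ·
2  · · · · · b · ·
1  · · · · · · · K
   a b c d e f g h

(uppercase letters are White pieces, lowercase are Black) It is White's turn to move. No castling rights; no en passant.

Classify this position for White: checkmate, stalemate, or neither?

White to move; white king on h1.
In check: yes, from the black bishop on a8.
King squares — g1: attacked by Bf2; g2: attacked by Ba8; h2: attacked by Pg3.
Legal moves for White: none.
In check with no legal moves → checkmate.

checkmate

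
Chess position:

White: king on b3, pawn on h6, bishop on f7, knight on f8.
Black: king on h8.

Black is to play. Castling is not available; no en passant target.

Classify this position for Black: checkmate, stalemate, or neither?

Black to move; black king on h8.
In check: no.
King squares — g7: attacked by Ph6; h7: attacked by Nf8; g8: attacked by Bf7.
Legal moves for Black: none.
Not in check and no legal moves → stalemate.

stalemate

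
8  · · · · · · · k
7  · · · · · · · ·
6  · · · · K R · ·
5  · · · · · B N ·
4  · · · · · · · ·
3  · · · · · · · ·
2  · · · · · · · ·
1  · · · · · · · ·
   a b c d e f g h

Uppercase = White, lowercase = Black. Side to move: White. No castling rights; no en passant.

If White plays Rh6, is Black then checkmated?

no

After Rh6: black king on h8; in check: yes, from the white rook on h6.
Black has 2 legal replies: Kg8, Kg7.
In check but a legal move exists → not checkmate.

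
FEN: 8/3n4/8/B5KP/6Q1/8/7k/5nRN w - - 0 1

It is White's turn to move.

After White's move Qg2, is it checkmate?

After Qg2: black king on h2; in check: yes, from the white queen on g2.
King squares — g1: attacked by Qg2; h1: attacked by Rg1; g2: attacked by Rg1; g3: attacked by Nh1; h3: attacked by Qg2.
Black has no legal moves → checkmate.

yes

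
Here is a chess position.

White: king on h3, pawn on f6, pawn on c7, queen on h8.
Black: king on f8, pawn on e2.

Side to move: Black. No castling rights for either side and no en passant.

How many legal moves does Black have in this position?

Black to move; king on f8.
In check: yes, from the white queen on h8.
Legal moves: Kf7.
Count: 1.

1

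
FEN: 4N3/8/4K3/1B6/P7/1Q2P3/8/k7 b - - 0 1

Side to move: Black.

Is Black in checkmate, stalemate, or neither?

stalemate

Black to move; black king on a1.
In check: no.
King squares — b1: attacked by Qb3; a2: attacked by Qb3; b2: attacked by Qb3.
Legal moves for Black: none.
Not in check and no legal moves → stalemate.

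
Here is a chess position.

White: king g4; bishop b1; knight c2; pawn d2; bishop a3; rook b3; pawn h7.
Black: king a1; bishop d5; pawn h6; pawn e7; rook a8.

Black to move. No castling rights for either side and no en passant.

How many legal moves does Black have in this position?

Black to move; king on a1.
In check: yes, from the white knight on c2.
Legal moves: none.
Count: 0.

0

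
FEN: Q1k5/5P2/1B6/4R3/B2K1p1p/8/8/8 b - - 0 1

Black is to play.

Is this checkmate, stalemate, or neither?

checkmate

Black to move; black king on c8.
In check: yes, from the white queen on a8.
King squares — b7: attacked by Qa8; c7: attacked by Bb6; d7: attacked by Ba4; b8: attacked by Qa8; d8: attacked by Bb6.
Legal moves for Black: none.
In check with no legal moves → checkmate.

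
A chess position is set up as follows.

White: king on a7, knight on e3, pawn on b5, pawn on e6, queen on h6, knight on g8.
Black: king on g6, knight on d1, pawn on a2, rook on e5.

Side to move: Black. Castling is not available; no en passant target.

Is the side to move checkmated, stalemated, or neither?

Black to move; black king on g6.
In check: yes, from the white queen on h6.
King squares — f5: attacked by Ne3; g5: attacked by Qh6; h5: attacked by Qh6; f6: attacked by Qh6; h6: attacked by Ng8; f7: attacked by Pe6; g7: attacked by Qh6; h7: attacked by Qh6.
Legal moves for Black: none.
In check with no legal moves → checkmate.

checkmate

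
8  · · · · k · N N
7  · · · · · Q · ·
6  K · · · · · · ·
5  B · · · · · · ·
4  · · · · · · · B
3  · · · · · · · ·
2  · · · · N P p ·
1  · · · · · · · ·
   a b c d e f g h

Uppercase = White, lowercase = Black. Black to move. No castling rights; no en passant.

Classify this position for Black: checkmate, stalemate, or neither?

Black to move; black king on e8.
In check: yes, from the white queen on f7.
King squares — d7: attacked by Qf7; e7: attacked by Bh4; f7: attacked by Nh8; d8: attacked by Bh4; f8: attacked by Qf7.
Legal moves for Black: none.
In check with no legal moves → checkmate.

checkmate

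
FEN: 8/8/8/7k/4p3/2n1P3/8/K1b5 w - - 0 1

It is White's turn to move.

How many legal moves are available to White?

0

White to move; king on a1.
In check: no.
Legal moves: none.
Count: 0.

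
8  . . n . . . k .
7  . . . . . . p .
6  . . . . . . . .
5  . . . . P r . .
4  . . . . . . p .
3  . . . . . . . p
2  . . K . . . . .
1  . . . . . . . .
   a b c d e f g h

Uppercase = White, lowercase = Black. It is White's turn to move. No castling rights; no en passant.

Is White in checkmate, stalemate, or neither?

neither

White to move; white king on c2.
In check: no.
Legal moves for White: Kd3, Kc3, Kb3, Kd2, Kb2, Kd1, Kc1, Kb1, e6.
White has 9 legal moves and is not in check → neither.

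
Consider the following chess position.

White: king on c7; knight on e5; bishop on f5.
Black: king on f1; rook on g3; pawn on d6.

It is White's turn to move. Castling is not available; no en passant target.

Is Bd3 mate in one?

no

After Bd3: black king on f1; in check: yes, from the white bishop on d3.
Black has 5 legal replies: Kg2, Kf2, Kg1, Ke1, Rxd3.
In check but a legal move exists → not checkmate.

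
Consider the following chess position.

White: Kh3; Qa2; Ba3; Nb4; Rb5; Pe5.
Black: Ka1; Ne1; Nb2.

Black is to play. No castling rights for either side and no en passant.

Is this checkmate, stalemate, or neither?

Black to move; black king on a1.
In check: yes, from the white queen on a2.
King squares — b1: attacked by Qa2; a2: attacked by Nb4; b2: own knight.
Legal moves for Black: none.
In check with no legal moves → checkmate.

checkmate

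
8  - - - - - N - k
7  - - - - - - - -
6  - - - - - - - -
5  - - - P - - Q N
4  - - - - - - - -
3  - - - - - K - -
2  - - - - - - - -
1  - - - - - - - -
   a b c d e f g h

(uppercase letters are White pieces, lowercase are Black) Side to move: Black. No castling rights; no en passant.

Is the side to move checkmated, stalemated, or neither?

Black to move; black king on h8.
In check: no.
King squares — g7: attacked by Qg5; h7: attacked by Nf8; g8: attacked by Qg5.
Legal moves for Black: none.
Not in check and no legal moves → stalemate.

stalemate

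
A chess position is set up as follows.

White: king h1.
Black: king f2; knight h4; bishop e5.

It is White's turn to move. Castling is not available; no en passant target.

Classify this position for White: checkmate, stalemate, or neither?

White to move; white king on h1.
In check: no.
King squares — g1: attacked by Kf2; g2: attacked by Kf2; h2: attacked by Be5.
Legal moves for White: none.
Not in check and no legal moves → stalemate.

stalemate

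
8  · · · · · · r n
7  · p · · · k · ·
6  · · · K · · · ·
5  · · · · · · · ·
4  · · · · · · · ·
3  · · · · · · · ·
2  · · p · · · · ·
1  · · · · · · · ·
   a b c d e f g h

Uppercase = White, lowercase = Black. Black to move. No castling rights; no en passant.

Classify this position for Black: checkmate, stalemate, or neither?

neither

Black to move; black king on f7.
In check: no.
Legal moves for Black include: Ng6, Rf8, Re8, Rd8+, Rc8, Rb8, Ra8, Rg7, Rg6+, Rg5, Rg4, Rg3, Rg2, Rg1, Kf8, Ke8, Kg7, Kg6, ... (list truncated; more exist).
Black has legal moves and is not in check → neither.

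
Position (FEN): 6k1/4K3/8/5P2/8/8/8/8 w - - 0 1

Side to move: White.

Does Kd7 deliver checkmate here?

no

After Kd7: black king on g8; in check: no.
Black is not in check, so this cannot be checkmate.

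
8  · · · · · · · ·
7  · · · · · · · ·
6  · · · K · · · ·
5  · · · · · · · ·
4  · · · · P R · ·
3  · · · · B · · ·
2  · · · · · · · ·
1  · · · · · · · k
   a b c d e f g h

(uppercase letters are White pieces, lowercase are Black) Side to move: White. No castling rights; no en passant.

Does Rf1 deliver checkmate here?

After Rf1: black king on h1; in check: yes, from the white rook on f1.
Black has 2 legal replies: Kh2, Kg2.
In check but a legal move exists → not checkmate.

no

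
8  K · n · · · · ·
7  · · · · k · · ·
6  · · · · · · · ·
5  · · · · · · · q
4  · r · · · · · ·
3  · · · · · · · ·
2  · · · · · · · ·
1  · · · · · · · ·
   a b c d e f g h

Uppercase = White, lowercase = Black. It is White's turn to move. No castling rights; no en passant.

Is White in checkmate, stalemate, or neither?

stalemate

White to move; white king on a8.
In check: no.
King squares — a7: attacked by Nc8; b7: attacked by Rb4; b8: attacked by Rb4.
Legal moves for White: none.
Not in check and no legal moves → stalemate.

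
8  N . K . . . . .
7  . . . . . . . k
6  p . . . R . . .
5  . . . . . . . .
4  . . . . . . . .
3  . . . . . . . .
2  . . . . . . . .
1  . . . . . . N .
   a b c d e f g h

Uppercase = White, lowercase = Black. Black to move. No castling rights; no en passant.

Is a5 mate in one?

After a5: white king on c8; in check: no.
White is not in check, so this cannot be checkmate.

no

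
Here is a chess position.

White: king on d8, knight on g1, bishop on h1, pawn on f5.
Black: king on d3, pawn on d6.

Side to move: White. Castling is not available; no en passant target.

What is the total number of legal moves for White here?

White to move; king on d8.
In check: no.
Legal moves: Ke8, Kc8, Ke7, Kd7, Kc7, Ba8, Bb7, Bc6, Bd5, Be4+, Bf3, Bg2, Nh3, Nf3, Ne2, f6.
Count: 16.

16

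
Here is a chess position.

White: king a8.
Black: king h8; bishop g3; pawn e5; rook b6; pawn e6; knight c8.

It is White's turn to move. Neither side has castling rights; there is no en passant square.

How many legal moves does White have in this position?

White to move; king on a8.
In check: no.
Legal moves: none.
Count: 0.

0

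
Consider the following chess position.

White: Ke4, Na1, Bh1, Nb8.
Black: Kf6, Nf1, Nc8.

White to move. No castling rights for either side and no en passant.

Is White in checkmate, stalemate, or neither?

White to move; white king on e4.
In check: no.
Legal moves for White: Nd7+, Nc6, Na6, Kd5, Kf4, Kd4, Kf3, Kd3, Bf3, Bg2, Nb3, Nc2.
White has 12 legal moves and is not in check → neither.

neither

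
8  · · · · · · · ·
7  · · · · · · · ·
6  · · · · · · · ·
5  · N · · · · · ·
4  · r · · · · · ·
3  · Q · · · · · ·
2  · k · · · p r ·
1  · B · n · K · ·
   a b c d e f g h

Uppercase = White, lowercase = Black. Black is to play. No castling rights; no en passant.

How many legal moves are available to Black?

Black to move; king on b2.
In check: yes, from the white queen on b3.
Legal moves: Kxb3, Kc1, Ka1, Rxb3.
Count: 4.

4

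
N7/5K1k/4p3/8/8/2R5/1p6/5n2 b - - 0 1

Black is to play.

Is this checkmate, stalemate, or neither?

neither

Black to move; black king on h7.
In check: no.
Legal moves for Black: Kh8, Kh6, Ng3, Ne3, Nh2, Nd2, e5, b1=Q, b1=R, b1=B, b1=N.
Black has 11 legal moves and is not in check → neither.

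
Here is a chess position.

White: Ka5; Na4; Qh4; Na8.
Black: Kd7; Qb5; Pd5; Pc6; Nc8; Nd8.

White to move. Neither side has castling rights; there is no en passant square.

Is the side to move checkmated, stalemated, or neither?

White to move; white king on a5.
In check: yes, from the black queen on b5.
King squares — a4: own knight; b4: attacked by Qb5; b5: attacked by Pc6; a6: attacked by Qb5; b6: attacked by Qb5.
Legal moves for White: none.
In check with no legal moves → checkmate.

checkmate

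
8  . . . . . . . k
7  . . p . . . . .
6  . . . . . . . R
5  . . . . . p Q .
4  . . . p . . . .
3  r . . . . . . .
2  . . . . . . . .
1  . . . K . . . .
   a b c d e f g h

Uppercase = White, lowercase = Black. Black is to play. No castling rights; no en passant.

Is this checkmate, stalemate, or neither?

checkmate

Black to move; black king on h8.
In check: yes, from the white rook on h6.
King squares — g7: attacked by Qg5; h7: attacked by Rh6; g8: attacked by Qg5.
Legal moves for Black: none.
In check with no legal moves → checkmate.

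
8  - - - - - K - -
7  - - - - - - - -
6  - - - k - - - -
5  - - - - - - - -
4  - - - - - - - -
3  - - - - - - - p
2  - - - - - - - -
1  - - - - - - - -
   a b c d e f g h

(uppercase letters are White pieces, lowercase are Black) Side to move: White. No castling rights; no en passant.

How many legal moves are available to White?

4

White to move; king on f8.
In check: no.
Legal moves: Kg8, Ke8, Kg7, Kf7.
Count: 4.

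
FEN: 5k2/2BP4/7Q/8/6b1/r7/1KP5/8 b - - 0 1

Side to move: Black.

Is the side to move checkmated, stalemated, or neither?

Black to move; black king on f8.
In check: yes, from the white queen on h6.
King squares — e7: available; f7: available; g7: attacked by Qh6; e8: attacked by Pd7; g8: available.
Legal moves for Black: Kg8, Kf7, Ke7.
Black is in check but has 3 legal moves → neither.

neither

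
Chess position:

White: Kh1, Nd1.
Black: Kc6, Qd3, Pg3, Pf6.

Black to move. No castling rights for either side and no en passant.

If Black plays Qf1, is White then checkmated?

yes

After Qf1: white king on h1; in check: yes, from the black queen on f1.
King squares — g1: attacked by Qf1; g2: attacked by Qf1; h2: attacked by Pg3.
White has no legal moves → checkmate.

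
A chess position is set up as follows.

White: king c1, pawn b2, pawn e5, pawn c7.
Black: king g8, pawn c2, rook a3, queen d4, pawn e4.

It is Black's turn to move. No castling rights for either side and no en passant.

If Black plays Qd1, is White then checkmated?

After Qd1: white king on c1; in check: yes, from the black queen on d1.
King squares — b1: attacked by Qd1; d1: attacked by Pc2; b2: own pawn; c2: attacked by Qd1; d2: attacked by Qd1.
White has no legal moves → checkmate.

yes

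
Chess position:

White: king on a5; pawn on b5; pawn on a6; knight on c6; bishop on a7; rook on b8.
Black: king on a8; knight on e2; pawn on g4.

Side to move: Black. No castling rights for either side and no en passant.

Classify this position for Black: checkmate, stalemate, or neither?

Black to move; black king on a8.
In check: yes, from the white rook on b8.
King squares — a7: attacked by Nc6; b7: attacked by Pa6; b8: attacked by Nc6.
Legal moves for Black: none.
In check with no legal moves → checkmate.

checkmate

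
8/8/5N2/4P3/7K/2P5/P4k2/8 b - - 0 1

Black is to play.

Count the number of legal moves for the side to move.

7

Black to move; king on f2.
In check: no.
Legal moves: Kf3, Ke3, Kg2, Ke2, Kg1, Kf1, Ke1.
Count: 7.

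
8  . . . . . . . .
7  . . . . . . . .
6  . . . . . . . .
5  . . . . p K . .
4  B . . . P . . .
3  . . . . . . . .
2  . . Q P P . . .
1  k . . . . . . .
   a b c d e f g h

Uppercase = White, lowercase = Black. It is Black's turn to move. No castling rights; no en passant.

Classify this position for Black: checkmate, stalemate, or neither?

Black to move; black king on a1.
In check: no.
King squares — b1: attacked by Qc2; a2: attacked by Qc2; b2: attacked by Qc2.
Legal moves for Black: none.
Not in check and no legal moves → stalemate.

stalemate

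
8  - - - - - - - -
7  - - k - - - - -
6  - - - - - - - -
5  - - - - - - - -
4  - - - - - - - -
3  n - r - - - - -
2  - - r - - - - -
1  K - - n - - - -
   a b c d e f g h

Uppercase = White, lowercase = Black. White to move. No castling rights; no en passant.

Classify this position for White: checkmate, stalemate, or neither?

stalemate

White to move; white king on a1.
In check: no.
King squares — b1: attacked by Na3; a2: attacked by Rc2; b2: attacked by Nd1.
Legal moves for White: none.
Not in check and no legal moves → stalemate.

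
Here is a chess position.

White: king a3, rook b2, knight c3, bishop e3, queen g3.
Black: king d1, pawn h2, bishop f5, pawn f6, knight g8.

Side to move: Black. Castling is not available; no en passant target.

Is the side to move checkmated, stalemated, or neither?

checkmate

Black to move; black king on d1.
In check: yes, from the white knight on c3.
King squares — c1: attacked by Be3; e1: attacked by Qg3; c2: attacked by Rb2; d2: attacked by Rb2; e2: attacked by Rb2.
Legal moves for Black: none.
In check with no legal moves → checkmate.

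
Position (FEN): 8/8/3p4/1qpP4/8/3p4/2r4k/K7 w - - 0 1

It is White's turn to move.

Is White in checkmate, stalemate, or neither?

stalemate

White to move; white king on a1.
In check: no.
King squares — b1: attacked by Qb5; a2: attacked by Rc2; b2: attacked by Rc2.
Legal moves for White: none.
Not in check and no legal moves → stalemate.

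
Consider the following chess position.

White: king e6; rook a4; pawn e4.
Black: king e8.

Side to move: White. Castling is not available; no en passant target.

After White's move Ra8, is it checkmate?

After Ra8: black king on e8; in check: yes, from the white rook on a8.
King squares — d7: attacked by Ke6; e7: attacked by Ke6; f7: attacked by Ke6; d8: attacked by Ra8; f8: attacked by Ra8.
Black has no legal moves → checkmate.

yes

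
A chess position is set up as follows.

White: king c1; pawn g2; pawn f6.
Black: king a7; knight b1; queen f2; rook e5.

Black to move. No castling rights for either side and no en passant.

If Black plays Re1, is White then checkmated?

After Re1: white king on c1; in check: yes, from the black rook on e1.
King squares — b1: attacked by Re1; d1: attacked by Re1; b2: attacked by Qf2; c2: attacked by Qf2; d2: attacked by Nb1.
White has no legal moves → checkmate.

yes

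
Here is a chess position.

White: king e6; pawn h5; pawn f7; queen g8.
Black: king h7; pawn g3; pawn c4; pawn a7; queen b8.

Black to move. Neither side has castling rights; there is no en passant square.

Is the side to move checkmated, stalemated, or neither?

Black to move; black king on h7.
In check: yes, from the white queen on g8.
King squares — g6: attacked by Ph5; h6: available; g7: attacked by Qg8; g8: attacked by Pf7; h8: attacked by Qg8.
Legal moves for Black: Kh6, Qxg8.
Black is in check but has 2 legal moves → neither.

neither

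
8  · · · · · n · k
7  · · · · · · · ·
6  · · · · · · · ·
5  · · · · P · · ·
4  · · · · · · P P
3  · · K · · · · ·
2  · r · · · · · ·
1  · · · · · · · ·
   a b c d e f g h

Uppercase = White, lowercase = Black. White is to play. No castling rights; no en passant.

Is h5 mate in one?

After h5: black king on h8; in check: no.
Black is not in check, so this cannot be checkmate.

no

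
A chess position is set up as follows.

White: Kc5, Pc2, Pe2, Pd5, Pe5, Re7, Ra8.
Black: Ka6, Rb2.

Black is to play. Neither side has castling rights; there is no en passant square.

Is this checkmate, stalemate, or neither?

Black to move; black king on a6.
In check: yes, from the white rook on a8.
King squares — a5: attacked by Ra8; b5: attacked by Kc5; b6: attacked by Kc5; a7: attacked by Re7; b7: attacked by Re7.
Legal moves for Black: none.
In check with no legal moves → checkmate.

checkmate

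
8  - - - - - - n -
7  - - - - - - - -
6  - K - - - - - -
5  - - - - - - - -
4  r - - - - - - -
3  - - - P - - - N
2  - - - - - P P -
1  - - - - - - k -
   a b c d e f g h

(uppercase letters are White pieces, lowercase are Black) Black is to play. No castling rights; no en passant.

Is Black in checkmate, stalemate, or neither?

Black to move; black king on g1.
In check: yes, from the white knight on h3.
King squares — f1: available; h1: available; f2: attacked by Nh3; g2: available; h2: available.
Legal moves for Black: Kh2, Kxg2, Kh1, Kf1.
Black is in check but has 4 legal moves → neither.

neither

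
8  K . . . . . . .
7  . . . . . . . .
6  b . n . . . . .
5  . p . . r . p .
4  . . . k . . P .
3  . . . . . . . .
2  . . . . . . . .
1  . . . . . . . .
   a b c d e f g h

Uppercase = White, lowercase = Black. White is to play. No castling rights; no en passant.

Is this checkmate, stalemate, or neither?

White to move; white king on a8.
In check: no.
King squares — a7: attacked by Nc6; b7: attacked by Ba6; b8: attacked by Nc6.
Legal moves for White: none.
Not in check and no legal moves → stalemate.

stalemate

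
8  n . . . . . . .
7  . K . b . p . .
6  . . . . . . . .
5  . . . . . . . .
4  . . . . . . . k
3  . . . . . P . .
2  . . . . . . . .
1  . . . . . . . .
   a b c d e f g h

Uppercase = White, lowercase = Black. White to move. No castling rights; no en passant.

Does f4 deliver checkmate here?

After f4: black king on h4; in check: no.
Black is not in check, so this cannot be checkmate.

no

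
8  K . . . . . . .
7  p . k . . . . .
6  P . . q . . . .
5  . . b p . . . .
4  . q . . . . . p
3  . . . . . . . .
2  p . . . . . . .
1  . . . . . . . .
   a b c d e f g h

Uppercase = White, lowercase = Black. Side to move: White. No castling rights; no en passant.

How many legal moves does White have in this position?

White to move; king on a8.
In check: no.
Legal moves: none.
Count: 0.

0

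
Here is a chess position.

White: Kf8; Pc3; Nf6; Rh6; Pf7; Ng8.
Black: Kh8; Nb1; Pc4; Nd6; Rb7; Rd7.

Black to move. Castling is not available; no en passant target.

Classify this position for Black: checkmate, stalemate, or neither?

checkmate

Black to move; black king on h8.
In check: yes, from the white rook on h6.
King squares — g7: attacked by Kf8; h7: attacked by Nf6; g8: attacked by Nf6.
Legal moves for Black: none.
In check with no legal moves → checkmate.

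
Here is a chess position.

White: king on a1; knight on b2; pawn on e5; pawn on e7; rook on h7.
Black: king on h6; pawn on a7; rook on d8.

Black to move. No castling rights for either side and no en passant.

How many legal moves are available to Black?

Black to move; king on h6.
In check: yes, from the white rook on h7.
Legal moves: Kxh7, Kg6, Kg5.
Count: 3.

3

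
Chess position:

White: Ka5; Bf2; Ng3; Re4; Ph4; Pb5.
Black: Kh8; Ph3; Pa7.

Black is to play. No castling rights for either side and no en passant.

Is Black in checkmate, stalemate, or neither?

Black to move; black king on h8.
In check: no.
Legal moves for Black: Kg8, Kh7, Kg7, a6, h2.
Black has 5 legal moves and is not in check → neither.

neither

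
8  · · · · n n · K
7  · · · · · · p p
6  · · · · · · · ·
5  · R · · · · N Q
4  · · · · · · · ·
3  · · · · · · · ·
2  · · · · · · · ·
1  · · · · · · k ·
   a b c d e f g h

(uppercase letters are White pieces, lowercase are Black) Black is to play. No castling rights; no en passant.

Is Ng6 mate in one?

no

After Ng6: white king on h8; in check: yes, from the black knight on g6.
White has 3 legal replies: Kg8, Kxh7, Qxg6.
In check but a legal move exists → not checkmate.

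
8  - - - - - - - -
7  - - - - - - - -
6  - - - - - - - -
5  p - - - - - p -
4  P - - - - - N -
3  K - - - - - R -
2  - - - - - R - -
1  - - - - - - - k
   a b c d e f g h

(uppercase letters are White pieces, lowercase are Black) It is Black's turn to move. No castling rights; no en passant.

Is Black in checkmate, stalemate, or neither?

stalemate

Black to move; black king on h1.
In check: no.
King squares — g1: attacked by Rg3; g2: attacked by Rf2; h2: attacked by Rf2.
Legal moves for Black: none.
Not in check and no legal moves → stalemate.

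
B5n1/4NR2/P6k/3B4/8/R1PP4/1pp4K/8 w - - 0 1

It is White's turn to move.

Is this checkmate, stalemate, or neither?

neither

White to move; white king on h2.
In check: no.
Legal moves for White include: Bab7, Bac6, Rf8, Rh7+, Rg7, Rf6+, Rf5, Rf4, Rf3, Rf2, Rf1, Nxg8+, Nc8, Ng6, Nc6, Nf5+, Bdb7, Be6, ... (list truncated; more exist).
White has legal moves and is not in check → neither.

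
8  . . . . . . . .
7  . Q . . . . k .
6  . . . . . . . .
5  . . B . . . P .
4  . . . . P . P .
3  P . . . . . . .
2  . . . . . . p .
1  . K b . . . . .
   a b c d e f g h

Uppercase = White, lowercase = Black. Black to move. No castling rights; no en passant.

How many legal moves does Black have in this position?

3

Black to move; king on g7.
In check: yes, from the white queen on b7.
Legal moves: Kh8, Kg8, Kg6.
Count: 3.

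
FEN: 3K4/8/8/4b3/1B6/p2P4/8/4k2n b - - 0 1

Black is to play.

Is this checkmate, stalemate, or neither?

Black to move; black king on e1.
In check: yes, from the white bishop on b4.
King squares — d1: available; f1: available; d2: attacked by Bb4; e2: available; f2: available.
Legal moves for Black: Kf2, Ke2, Kf1, Kd1, Bc3.
Black is in check but has 5 legal moves → neither.

neither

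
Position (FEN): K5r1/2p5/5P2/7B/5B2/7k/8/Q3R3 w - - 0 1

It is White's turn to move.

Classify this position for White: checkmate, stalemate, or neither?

neither

White to move; white king on a8.
In check: yes, from the black rook on g8.
Legal moves for White: Kb7, Ka7, Be8, Re8.
White is in check but has 4 legal moves → neither.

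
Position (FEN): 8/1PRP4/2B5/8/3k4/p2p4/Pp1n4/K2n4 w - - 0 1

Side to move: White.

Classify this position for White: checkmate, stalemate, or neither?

checkmate

White to move; white king on a1.
In check: yes, from the black pawn on b2.
King squares — b1: attacked by Nd2; a2: own pawn; b2: attacked by Nd1.
Legal moves for White: none.
In check with no legal moves → checkmate.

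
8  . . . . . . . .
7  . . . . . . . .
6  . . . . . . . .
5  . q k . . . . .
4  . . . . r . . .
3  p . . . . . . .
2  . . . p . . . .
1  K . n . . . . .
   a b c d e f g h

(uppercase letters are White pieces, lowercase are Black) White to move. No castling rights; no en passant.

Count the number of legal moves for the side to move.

0

White to move; king on a1.
In check: no.
Legal moves: none.
Count: 0.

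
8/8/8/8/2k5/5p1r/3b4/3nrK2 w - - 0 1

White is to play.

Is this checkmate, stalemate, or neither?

White to move; white king on f1.
In check: yes, from the black rook on e1.
King squares — e1: attacked by Bd2; g1: attacked by Re1; e2: attacked by Re1; f2: attacked by Nd1; g2: attacked by Pf3.
Legal moves for White: none.
In check with no legal moves → checkmate.

checkmate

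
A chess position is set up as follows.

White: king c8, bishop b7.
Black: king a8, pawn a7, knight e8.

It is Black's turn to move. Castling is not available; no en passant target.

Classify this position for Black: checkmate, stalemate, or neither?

checkmate

Black to move; black king on a8.
In check: yes, from the white bishop on b7.
King squares — a7: own pawn; b7: attacked by Kc8; b8: attacked by Kc8.
Legal moves for Black: none.
In check with no legal moves → checkmate.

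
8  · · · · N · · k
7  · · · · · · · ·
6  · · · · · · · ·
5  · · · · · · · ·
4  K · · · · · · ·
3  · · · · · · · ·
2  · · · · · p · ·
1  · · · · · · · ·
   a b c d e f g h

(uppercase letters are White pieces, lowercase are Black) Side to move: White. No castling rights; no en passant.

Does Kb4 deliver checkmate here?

After Kb4: black king on h8; in check: no.
Black is not in check, so this cannot be checkmate.

no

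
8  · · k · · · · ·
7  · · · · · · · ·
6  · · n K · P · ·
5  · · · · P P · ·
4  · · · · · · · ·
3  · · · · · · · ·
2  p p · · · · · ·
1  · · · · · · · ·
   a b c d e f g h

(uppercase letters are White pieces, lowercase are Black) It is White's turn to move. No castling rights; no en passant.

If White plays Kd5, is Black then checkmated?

After Kd5: black king on c8; in check: no.
Black is not in check, so this cannot be checkmate.

no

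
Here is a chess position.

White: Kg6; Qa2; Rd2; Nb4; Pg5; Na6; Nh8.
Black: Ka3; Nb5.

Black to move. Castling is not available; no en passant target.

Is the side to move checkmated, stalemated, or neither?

checkmate

Black to move; black king on a3.
In check: yes, from the white queen on a2.
King squares — a2: attacked by Rd2; b2: attacked by Qa2; b3: attacked by Qa2; a4: attacked by Qa2; b4: attacked by Na6.
Legal moves for Black: none.
In check with no legal moves → checkmate.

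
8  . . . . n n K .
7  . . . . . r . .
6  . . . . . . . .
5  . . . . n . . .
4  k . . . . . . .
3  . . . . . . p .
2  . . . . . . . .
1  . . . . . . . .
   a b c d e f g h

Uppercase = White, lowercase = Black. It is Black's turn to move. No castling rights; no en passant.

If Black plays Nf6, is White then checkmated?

After Nf6: white king on g8; in check: yes, from the black knight on f6.
White has 1 legal reply: Kh8.
In check but a legal move exists → not checkmate.

no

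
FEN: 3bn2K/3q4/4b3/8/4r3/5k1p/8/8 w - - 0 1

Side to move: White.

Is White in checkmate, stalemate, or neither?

White to move; white king on h8.
In check: no.
King squares — g7: attacked by Qd7; h7: attacked by Qd7; g8: attacked by Be6.
Legal moves for White: none.
Not in check and no legal moves → stalemate.

stalemate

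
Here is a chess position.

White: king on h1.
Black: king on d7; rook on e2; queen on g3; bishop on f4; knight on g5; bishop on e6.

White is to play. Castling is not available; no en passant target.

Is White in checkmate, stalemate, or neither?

stalemate

White to move; white king on h1.
In check: no.
King squares — g1: attacked by Qg3; g2: attacked by Re2; h2: attacked by Re2.
Legal moves for White: none.
Not in check and no legal moves → stalemate.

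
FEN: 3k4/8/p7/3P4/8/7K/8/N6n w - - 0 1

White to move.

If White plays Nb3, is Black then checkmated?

no

After Nb3: black king on d8; in check: no.
Black is not in check, so this cannot be checkmate.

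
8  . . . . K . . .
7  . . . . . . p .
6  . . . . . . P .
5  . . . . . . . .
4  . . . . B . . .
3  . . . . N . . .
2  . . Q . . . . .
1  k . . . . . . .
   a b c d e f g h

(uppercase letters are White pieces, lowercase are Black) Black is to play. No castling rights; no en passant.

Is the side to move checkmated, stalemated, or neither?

Black to move; black king on a1.
In check: no.
King squares — b1: attacked by Qc2; a2: attacked by Qc2; b2: attacked by Qc2.
Legal moves for Black: none.
Not in check and no legal moves → stalemate.

stalemate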